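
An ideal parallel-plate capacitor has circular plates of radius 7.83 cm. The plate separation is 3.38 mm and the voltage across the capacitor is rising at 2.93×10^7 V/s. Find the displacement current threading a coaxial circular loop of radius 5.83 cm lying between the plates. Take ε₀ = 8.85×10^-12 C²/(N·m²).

dE/dt = (dV/dt)/d = 8.669×10^9 V/(m·s); I_d = ε₀(πR²)(dE/dt) = (8.85×10^-12)(0.01926)(8.669×10^9) = 1.478×10^-3 A.
Since J_d is uniform, the enclosed fraction is (r/R)² = 0.5544, giving I_d,enc = 8.19×10^-4 A.

8.19×10^-4 A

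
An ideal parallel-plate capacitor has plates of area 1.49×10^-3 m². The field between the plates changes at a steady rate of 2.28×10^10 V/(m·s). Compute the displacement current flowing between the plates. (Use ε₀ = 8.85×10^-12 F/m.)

I_d = ε₀ A (dE/dt) = (8.85×10^-12)(1.49×10^-3 m²)(2.28×10^10) = 3.01×10^-4 A.

3.01×10^-4 A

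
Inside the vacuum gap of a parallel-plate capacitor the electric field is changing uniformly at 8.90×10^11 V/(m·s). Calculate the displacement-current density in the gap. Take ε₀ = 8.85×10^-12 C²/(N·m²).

J_d = ε₀ ∂E/∂t, so J_d = 7.88 A/m².

7.88 A/m²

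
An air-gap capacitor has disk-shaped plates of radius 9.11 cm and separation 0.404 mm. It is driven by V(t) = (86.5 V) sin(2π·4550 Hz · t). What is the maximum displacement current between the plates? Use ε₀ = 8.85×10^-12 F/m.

1.41×10^-3 A

(dE/dt)_max = V₀ω/d = 6.121×10^9 V/(m·s); ω = 2πf = 2.859×10^4 rad/s.
I_d,max = ε₀ A (dE/dt)_max = (8.85×10^-12)(0.02607)(6.121×10^9) = 1.41×10^-3 A.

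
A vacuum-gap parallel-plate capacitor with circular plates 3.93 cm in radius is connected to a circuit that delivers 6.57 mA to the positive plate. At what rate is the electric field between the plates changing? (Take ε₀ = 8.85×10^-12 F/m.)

The displacement current between the plates equals the conduction current, I_d = 6.57 mA.
Since I_d = ε₀ A dE/dt, dE/dt = I_d/(ε₀A) = (6.57×10^-3)/((8.85×10^-12)(4.852×10^-3)) = 1.53×10^11 V/(m·s).

1.53×10^11 V/(m·s)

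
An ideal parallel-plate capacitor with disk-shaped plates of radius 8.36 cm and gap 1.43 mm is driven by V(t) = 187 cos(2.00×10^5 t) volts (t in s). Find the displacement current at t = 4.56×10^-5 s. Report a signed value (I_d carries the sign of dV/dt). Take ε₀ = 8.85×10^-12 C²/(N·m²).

dE/dt = (V₀ω/d)·−sin(ωt) with ωt = 9.12 rad: (187)(2.00×10^5)(-0.3001)/(1.43×10^-3) = -7.849×10^9 V/(m·s).
I_d = ε₀ A dE/dt = (8.85×10^-12)(0.02196)(-7.849×10^9) = -1.53×10^-3 A.

-1.53×10^-3 A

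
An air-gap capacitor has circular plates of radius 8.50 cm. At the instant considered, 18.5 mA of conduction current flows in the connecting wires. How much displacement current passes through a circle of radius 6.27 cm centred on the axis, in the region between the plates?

0.0101 A

Between the plates the displacement current equals the wire current: I_d = 18.5 mA = 0.0185 A.
The field is uniform, so I_d,enc = I_d (r/R)² = (0.0185)(6.27/8.50)² = 0.0101 A.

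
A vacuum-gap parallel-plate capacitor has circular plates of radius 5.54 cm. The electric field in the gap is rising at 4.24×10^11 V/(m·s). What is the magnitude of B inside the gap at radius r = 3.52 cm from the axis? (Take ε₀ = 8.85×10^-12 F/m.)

8.30×10^-8 T

Through the whole plate area (πR² = 9.642×10^-3 m²), I_d = ε₀ πR² dE/dt = 0.03618 A.
An Ampèrian loop of radius r encloses a fraction (r/R)² of I_d. Then B·2πr = μ₀ I_d (r/R)², giving B = μ₀ I_d r/(2πR²) = 8.30×10^-8 T.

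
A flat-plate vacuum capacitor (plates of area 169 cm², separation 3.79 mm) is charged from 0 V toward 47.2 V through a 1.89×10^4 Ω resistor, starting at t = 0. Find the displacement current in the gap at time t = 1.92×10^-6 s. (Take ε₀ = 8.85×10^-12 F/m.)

1.90×10^-4 A

With C = ε₀A/d = (8.85×10^-12)(0.0169)/(3.79×10^-3) = 3.946×10^-11 F, the time constant is τ = RC = 7.458×10^-7 s, so t/τ = 2.574 and e^(−t/τ) = 0.07623.
I_d = I_cond = (V₀/R) e^(−t/τ) = (2.497×10^-3)(0.07623) = 1.90×10^-4 A.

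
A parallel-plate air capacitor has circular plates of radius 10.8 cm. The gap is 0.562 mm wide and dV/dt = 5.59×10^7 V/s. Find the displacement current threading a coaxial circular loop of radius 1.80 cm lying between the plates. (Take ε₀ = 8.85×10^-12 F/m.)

8.96×10^-4 A

With E = V/d, dE/dt = 9.947×10^10 V/(m·s) and πR² = 0.03664 m², giving I_d = ε₀ πR² dE/dt = 0.03225 A.
The field is uniform, so I_d,enc = I_d (r/R)² = (0.03225)(1.80/10.8)² = 8.96×10^-4 A.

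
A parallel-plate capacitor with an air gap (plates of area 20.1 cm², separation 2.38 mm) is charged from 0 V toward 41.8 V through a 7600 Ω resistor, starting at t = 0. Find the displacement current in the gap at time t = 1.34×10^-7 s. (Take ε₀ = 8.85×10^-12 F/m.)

5.20×10^-4 A

C = ε₀A/d = (8.85×10^-12)(2.01×10^-3)/(2.38×10^-3) = 7.474×10^-12 F and τ = RC = 5.680×10^-8 s. I_d in the gap equals the RC charging current.
I_d(t) = (V₀/R) e^(−t/τ) = 5.500×10^-3 · e^(−2.359) = 5.20×10^-4 A.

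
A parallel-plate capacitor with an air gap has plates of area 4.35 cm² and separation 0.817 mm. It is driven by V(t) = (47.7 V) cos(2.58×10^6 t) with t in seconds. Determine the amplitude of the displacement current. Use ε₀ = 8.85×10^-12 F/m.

5.80×10^-4 A

(dE/dt)_max = V₀ω/d = 1.506×10^11 V/(m·s); ω = 2.58×10^6 rad/s.
I_d,max = ε₀ A (dE/dt)_max = (8.85×10^-12)(4.35×10^-4)(1.506×10^11) = 5.80×10^-4 A.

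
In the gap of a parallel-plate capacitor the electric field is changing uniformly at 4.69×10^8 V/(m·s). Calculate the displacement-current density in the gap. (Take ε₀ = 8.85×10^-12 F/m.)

4.15×10^-3 A/m²

J_d = ε₀ dE/dt = (8.85×10^-12)(4.69×10^8) = 4.15×10^-3 A/m².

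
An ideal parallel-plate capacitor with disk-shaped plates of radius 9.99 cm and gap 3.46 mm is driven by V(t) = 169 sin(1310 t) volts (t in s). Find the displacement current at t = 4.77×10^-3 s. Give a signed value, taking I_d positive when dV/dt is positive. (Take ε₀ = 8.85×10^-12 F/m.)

1.77×10^-5 A

dE/dt = (V₀ω/d)·cos(ωt) with ωt = 6.2487 rad: (169)(1310)(0.9994)/(3.46×10^-3) = 6.395×10^7 V/(m·s).
I_d = ε₀ A dE/dt = (8.85×10^-12)(0.03135)(6.395×10^7) = 1.77×10^-5 A.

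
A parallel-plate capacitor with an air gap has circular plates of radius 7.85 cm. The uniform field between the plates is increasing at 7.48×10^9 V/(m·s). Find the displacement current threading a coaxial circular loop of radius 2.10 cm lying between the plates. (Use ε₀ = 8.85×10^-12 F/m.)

Total displacement current: I_d = ε₀(πR²)(dE/dt) = (8.85×10^-12)(0.01936)(7.48×10^9) = 1.282×10^-3 A.
The field is uniform, so I_d,enc = I_d (r/R)² = (1.282×10^-3)(2.10/7.85)² = 9.17×10^-5 A.

9.17×10^-5 A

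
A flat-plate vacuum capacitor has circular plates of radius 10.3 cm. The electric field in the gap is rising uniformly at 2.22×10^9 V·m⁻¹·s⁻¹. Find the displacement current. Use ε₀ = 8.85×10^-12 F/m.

I_d = ε₀ A (dE/dt) = (8.85×10^-12)(0.03333 m²)(2.22×10^9) = 6.55×10^-4 A.

6.55×10^-4 A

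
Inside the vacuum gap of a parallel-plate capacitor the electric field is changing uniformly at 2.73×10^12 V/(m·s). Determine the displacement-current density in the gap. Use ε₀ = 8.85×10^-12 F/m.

24.2 A/m²

J_d = ε₀ ∂E/∂t, so J_d = 24.2 A/m².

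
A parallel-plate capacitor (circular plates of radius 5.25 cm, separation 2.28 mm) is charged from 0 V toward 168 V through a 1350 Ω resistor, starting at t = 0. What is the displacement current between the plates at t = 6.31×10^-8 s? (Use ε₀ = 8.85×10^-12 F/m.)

0.0310 A

C = ε₀A/d = (8.85×10^-12)(8.659×10^-3)/(2.28×10^-3) = 3.361×10^-11 F, so τ = RC = 4.537×10^-8 s.
The conduction current is I(t) = (V₀/R) e^(−t/τ), and the displacement current between the plates equals it.
t/τ = 1.391; I_d = (168/1350) · e^(−1.391) = (0.1244)(0.2488) = 0.0310 A.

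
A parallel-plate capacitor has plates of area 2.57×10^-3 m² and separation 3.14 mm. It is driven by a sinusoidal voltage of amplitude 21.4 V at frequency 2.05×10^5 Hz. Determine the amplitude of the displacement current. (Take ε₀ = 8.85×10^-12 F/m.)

C = ε₀A/d = (8.85×10^-12)(2.57×10^-3)/(3.14×10^-3) = 7.243×10^-12 F; ω = 2πf = 1.288×10^6 rad/s.
I_d = C dV/dt, so |I_d|_max = C V₀ ω = (7.243×10^-12)(21.4)(1.288×10^6) = 2.00×10^-4 A.

2.00×10^-4 A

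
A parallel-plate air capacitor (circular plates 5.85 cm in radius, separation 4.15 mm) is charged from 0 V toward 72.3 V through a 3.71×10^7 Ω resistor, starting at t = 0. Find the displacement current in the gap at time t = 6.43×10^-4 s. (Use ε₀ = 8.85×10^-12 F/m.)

9.15×10^-7 A

With C = ε₀A/d = (8.85×10^-12)(0.01075)/(4.15×10^-3) = 2.292×10^-11 F, the time constant is τ = RC = 8.503×10^-4 s, so t/τ = 0.7562 and e^(−t/τ) = 0.4694.
I_d = I_cond = (V₀/R) e^(−t/τ) = (1.949×10^-6)(0.4694) = 9.15×10^-7 A.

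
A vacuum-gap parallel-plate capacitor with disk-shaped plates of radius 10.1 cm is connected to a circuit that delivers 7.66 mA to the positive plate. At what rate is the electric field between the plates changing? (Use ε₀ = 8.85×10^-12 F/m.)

The displacement current between the plates equals the conduction current, I_d = 7.66 mA.
Then dE/dt = I_d/(ε₀A) = 2.70×10^10 V/(m·s).

2.70×10^10 V/(m·s)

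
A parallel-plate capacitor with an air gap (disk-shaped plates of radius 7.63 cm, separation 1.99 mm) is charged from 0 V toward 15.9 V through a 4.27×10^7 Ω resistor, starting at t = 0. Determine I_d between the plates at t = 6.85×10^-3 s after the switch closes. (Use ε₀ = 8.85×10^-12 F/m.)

With C = ε₀A/d = (8.85×10^-12)(0.01829)/(1.99×10^-3) = 8.134×10^-11 F, the time constant is τ = RC = 3.473×10^-3 s, so t/τ = 1.972 and e^(−t/τ) = 0.1392.
I_d = I_cond = (V₀/R) e^(−t/τ) = (3.724×10^-7)(0.1392) = 5.18×10^-8 A.

5.18×10^-8 A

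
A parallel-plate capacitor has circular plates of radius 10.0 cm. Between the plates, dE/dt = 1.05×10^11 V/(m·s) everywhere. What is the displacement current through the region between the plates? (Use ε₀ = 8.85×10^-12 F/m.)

0.0292 A

I_d = ε₀ A (dE/dt) = (8.85×10^-12)(0.03142 m²)(1.05×10^11) = 0.0292 A.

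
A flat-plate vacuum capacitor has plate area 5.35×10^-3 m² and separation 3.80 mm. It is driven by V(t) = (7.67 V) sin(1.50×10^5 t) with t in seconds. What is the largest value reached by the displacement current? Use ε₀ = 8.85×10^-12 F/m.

The displacement current equals the conduction current C dV/dt, which peaks at C V₀ ω.
With C = ε₀A/d = (8.85×10^-12)(5.35×10^-3)/(3.80×10^-3) = 1.246×10^-11 F and ω = 1.50×10^5 rad/s, I_d,max = (1.246×10^-11)(7.67)(1.50×10^5) = 1.43×10^-5 A.

1.43×10^-5 A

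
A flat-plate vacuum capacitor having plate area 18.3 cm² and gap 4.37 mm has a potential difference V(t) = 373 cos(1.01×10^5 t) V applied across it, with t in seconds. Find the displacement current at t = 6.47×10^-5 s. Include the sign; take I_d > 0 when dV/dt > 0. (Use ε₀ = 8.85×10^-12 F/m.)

-3.47×10^-5 A

dV/dt = (373)(1.01×10^5)·−sin(6.5347) = -9.376×10^6 V/s.
I_d = C dV/dt with C = ε₀A/d = (8.85×10^-12)(1.83×10^-3)/(4.37×10^-3) = 3.706×10^-12 F, so I_d = (3.706×10^-12)(-9.376×10^6) = -3.47×10^-5 A.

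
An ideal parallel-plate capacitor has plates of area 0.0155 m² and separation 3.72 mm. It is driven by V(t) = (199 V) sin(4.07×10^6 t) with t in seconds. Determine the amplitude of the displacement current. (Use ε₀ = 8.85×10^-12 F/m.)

0.0299 A

C = ε₀A/d = (8.85×10^-12)(0.0155)/(3.72×10^-3) = 3.687×10^-11 F; ω = 4.07×10^6 rad/s.
I_d = C dV/dt, so |I_d|_max = C V₀ ω = (3.687×10^-11)(199)(4.07×10^6) = 0.0299 A.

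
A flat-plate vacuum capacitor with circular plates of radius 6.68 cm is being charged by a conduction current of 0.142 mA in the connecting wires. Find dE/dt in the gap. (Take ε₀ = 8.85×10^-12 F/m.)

By continuity, I_d in the gap equals the 0.142 mA flowing in the wire.
Since I_d = ε₀ A dE/dt, dE/dt = I_d/(ε₀A) = (1.42×10^-4)/((8.85×10^-12)(0.01402)) = 1.14×10^9 V/(m·s).

1.14×10^9 V/(m·s)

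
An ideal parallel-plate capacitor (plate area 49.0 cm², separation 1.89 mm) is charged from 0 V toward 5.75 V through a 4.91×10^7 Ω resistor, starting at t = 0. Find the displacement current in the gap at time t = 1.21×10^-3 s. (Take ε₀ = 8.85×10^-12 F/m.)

C = ε₀A/d = (8.85×10^-12)(4.90×10^-3)/(1.89×10^-3) = 2.294×10^-11 F, so τ = RC = 1.126×10^-3 s.
The conduction current is I(t) = (V₀/R) e^(−t/τ), and the displacement current between the plates equals it.
t/τ = 1.075; I_d = (5.75/4.91×10^7) · e^(−1.075) = (1.171×10^-7)(0.3413) = 4.00×10^-8 A.

4.00×10^-8 A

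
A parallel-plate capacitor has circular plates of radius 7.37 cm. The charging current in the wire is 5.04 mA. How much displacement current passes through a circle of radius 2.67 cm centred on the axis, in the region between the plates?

By continuity the displacement current in the gap matches the conduction current: I_d = 5.04×10^-3 A.
The field is uniform, so I_d,enc = I_d (r/R)² = (5.04×10^-3)(2.67/7.37)² = 6.61×10^-4 A.

6.61×10^-4 A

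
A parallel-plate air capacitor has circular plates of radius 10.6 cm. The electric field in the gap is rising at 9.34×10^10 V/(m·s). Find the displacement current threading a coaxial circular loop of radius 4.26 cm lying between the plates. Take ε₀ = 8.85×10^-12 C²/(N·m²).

I_d = ε₀ dΦ_E/dt = ε₀ πR² (dE/dt) = (8.85×10^-12)(0.03530)(9.34×10^10) = 0.02918 A through the full plate area.
Through an area πr² the displacement current is I_d·(πr²/πR²) = I_d (r/R)² = 4.71×10^-3 A.

4.71×10^-3 A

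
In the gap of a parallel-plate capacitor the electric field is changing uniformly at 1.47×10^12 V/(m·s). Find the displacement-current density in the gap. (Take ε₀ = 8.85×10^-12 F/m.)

J_d = ε₀ ∂E/∂t, so J_d = 13.0 A/m².

13.0 A/m²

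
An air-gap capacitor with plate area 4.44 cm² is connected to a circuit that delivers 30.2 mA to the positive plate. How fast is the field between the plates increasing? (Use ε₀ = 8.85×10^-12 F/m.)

7.69×10^12 V/(m·s)

By continuity, I_d in the gap equals the 30.2 mA flowing in the wire.
Since I_d = ε₀ A dE/dt, dE/dt = I_d/(ε₀A) = (0.0302)/((8.85×10^-12)(4.44×10^-4)) = 7.69×10^12 V/(m·s).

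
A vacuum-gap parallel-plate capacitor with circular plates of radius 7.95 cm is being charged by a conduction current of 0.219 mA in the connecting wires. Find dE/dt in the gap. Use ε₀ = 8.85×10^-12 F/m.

1.25×10^9 V/(m·s)

By continuity, I_d in the gap equals the 0.219 mA flowing in the wire.
Then dE/dt = I_d/(ε₀A) = 1.25×10^9 V/(m·s).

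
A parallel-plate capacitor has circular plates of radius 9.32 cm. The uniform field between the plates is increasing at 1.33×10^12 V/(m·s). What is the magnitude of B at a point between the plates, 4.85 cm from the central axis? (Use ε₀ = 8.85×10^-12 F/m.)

Through the whole plate area (πR² = 0.02729 m²), I_d = ε₀ πR² dE/dt = 0.3212 A.
An Ampèrian loop of radius r encloses a fraction (r/R)² of I_d. Then B·2πr = μ₀ I_d (r/R)², giving B = μ₀ I_d r/(2πR²) = 3.59×10^-7 T.

3.59×10^-7 T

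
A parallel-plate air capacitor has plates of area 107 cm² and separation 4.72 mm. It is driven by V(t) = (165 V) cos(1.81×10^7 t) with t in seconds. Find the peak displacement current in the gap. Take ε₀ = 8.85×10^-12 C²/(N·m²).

C = ε₀A/d = (8.85×10^-12)(0.0107)/(4.72×10^-3) = 2.006×10^-11 F; ω = 1.81×10^7 rad/s.
I_d = C dV/dt, so |I_d|_max = C V₀ ω = (2.006×10^-11)(165)(1.81×10^7) = 0.0599 A.

0.0599 A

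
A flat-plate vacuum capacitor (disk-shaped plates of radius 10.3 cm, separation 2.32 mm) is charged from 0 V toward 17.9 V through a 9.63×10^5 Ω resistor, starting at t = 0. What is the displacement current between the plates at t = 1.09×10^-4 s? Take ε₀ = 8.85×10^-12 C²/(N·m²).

With C = ε₀A/d = (8.85×10^-12)(0.03333)/(2.32×10^-3) = 1.271×10^-10 F, the time constant is τ = RC = 1.224×10^-4 s, so t/τ = 0.8905 and e^(−t/τ) = 0.4105.
I_d = I_cond = (V₀/R) e^(−t/τ) = (1.859×10^-5)(0.4105) = 7.63×10^-6 A.

7.63×10^-6 A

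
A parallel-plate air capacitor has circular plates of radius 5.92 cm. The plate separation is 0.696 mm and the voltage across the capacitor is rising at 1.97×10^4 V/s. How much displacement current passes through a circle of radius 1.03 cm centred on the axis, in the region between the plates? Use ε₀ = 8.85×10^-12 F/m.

With E = V/d, dE/dt = 2.830×10^7 V/(m·s) and πR² = 0.01101 m², giving I_d = ε₀ πR² dE/dt = 2.758×10^-6 A.
The field is uniform, so I_d,enc = I_d (r/R)² = (2.758×10^-6)(1.03/5.92)² = 8.35×10^-8 A.

8.35×10^-8 A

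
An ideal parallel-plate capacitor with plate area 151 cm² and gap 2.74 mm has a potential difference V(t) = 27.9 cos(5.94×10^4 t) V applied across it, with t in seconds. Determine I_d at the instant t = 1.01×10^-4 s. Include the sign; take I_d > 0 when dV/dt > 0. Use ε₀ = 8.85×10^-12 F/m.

C = ε₀A/d = (8.85×10^-12)(0.0151)/(2.74×10^-3) = 4.877×10^-11 F. dV/dt = V₀ω·−sin(ωt); at ωt = 5.9994 rad this factor is 0.2800.
I_d = C dV/dt = (4.877×10^-11)(27.9)(5.94×10^4)(0.2800) = 2.26×10^-5 A.

2.26×10^-5 A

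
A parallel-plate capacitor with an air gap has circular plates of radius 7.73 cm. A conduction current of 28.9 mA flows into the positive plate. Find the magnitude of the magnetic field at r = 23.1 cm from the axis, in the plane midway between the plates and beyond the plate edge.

2.50×10^-8 T

Between the plates the displacement current equals the wire current: I_d = 28.9 mA = 0.0289 A.
With r > R the enclosed displacement current is the full I_d; B = μ₀ I_d / (2πr) = 2.50×10^-8 T.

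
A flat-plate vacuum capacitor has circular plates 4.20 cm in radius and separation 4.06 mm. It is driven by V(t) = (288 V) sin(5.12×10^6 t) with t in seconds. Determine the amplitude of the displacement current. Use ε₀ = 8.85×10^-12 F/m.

0.0178 A

(dE/dt)_max = V₀ω/d = 3.632×10^11 V/(m·s); ω = 5.12×10^6 rad/s.
I_d,max = ε₀ A (dE/dt)_max = (8.85×10^-12)(5.542×10^-3)(3.632×10^11) = 0.0178 A.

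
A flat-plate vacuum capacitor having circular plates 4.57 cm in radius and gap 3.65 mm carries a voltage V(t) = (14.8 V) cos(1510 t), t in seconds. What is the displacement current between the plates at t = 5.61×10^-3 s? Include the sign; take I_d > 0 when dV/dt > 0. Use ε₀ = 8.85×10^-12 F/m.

dV/dt = (14.8)(1510)·−sin(8.4711) = -1.823×10^4 V/s.
I_d = C dV/dt with C = ε₀A/d = (8.85×10^-12)(6.561×10^-3)/(3.65×10^-3) = 1.591×10^-11 F, so I_d = (1.591×10^-11)(-1.823×10^4) = -2.90×10^-7 A.

-2.90×10^-7 A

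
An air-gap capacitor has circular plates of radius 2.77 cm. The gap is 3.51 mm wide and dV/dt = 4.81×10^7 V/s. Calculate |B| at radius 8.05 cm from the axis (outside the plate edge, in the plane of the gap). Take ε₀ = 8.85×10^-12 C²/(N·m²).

I_d = C dV/dt with C = ε₀πR²/d = 6.079×10^-12 F, so I_d = (6.079×10^-12)(4.81×10^7) = 2.924×10^-4 A.
For r ≥ R the full I_d is enclosed: B = μ₀ I_d/(2πr) = (4π×10^-7)(2.924×10^-4)/(2π·0.0805) = 7.26×10^-10 T.

7.26×10^-10 T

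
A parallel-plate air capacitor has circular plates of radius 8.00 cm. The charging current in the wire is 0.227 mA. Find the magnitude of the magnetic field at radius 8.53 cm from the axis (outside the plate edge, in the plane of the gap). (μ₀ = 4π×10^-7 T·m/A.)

No conduction current crosses the gap, so I_d there equals the 2.27×10^-4 A in the leads.
Outside the plates the loop encloses all of I_d, so B·2πr = μ₀ I_d and B = 5.32×10^-10 T.

5.32×10^-10 T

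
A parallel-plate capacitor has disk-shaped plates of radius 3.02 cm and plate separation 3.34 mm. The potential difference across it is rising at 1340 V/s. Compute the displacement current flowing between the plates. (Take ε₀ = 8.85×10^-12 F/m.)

The displacement current equals the charging current C dV/dt. With C = ε₀A/d = (8.85×10^-12)(2.865×10^-3)/(3.34×10^-3) = 7.591×10^-12 F, I_d = (7.591×10^-12)(1340) = 1.02×10^-8 A.

1.02×10^-8 A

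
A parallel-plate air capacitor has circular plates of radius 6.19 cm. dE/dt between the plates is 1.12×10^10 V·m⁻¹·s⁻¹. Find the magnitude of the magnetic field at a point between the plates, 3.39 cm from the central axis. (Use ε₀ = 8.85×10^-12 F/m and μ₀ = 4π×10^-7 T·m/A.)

2.11×10^-9 T

I_d = ε₀ dΦ_E/dt = ε₀ πR² (dE/dt) = (8.85×10^-12)(0.01204)(1.12×10^10) = 1.193×10^-3 A through the full plate area.
For r < R the Ampère–Maxwell law gives B(2πr) = μ₀ I_d (r²/R²), so B = μ₀ I_d r/(2πR²) = (4π×10^-7)(1.193×10^-3)(0.0339)/(2π·0.0619²) = 2.11×10^-9 T.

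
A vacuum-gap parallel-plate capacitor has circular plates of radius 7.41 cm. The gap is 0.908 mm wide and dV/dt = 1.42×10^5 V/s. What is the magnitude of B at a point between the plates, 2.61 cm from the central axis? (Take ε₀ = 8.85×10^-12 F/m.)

2.27×10^-11 T

I_d = C dV/dt with C = ε₀πR²/d = 1.681×10^-10 F, so I_d = (1.681×10^-10)(1.42×10^5) = 2.387×10^-5 A.
∮B·dl = μ₀ I_d,enc with I_d,enc = I_d r²/R² = 2.961×10^-6 A; so B = μ₀ I_d,enc/(2πr) = 2.27×10^-11 T.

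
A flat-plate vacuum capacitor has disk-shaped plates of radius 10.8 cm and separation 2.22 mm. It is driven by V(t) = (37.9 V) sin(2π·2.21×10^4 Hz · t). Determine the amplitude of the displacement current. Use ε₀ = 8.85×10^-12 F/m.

7.69×10^-4 A

(dE/dt)_max = V₀ω/d = 2.371×10^9 V/(m·s); ω = 2πf = 1.389×10^5 rad/s.
I_d,max = ε₀ A (dE/dt)_max = (8.85×10^-12)(0.03664)(2.371×10^9) = 7.69×10^-4 A.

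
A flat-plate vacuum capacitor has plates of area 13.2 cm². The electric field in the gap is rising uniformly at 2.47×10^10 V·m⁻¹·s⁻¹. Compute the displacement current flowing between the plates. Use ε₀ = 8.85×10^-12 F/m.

I_d = ε₀ A (dE/dt) = (8.85×10^-12)(1.32×10^-3 m²)(2.47×10^10) = 2.89×10^-4 A.

2.89×10^-4 A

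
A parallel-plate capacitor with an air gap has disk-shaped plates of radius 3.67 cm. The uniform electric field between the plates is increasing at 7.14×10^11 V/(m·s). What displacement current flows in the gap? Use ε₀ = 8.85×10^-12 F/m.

With a uniform field, Φ_E = EA, so I_d = ε₀ A dE/dt = 0.0267 A.

0.0267 A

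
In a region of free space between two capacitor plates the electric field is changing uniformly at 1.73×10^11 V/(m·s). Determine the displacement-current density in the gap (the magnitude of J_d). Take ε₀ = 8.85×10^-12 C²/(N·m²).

The displacement-current density is ε₀ ∂E/∂t = (8.85×10^-12)(1.73×10^11) = 1.53 A/m².

1.53 A/m²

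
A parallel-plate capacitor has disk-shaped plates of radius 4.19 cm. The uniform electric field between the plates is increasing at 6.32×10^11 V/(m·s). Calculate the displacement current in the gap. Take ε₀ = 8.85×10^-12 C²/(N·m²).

0.0308 A

I_d = ε₀ A (dE/dt) = (8.85×10^-12)(5.515×10^-3 m²)(6.32×10^11) = 0.0308 A.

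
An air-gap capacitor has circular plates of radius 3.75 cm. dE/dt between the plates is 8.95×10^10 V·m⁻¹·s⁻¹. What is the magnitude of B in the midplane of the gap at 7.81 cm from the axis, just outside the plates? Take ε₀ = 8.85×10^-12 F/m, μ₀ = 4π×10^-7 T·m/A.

8.96×10^-9 T

I_d = ε₀ dΦ_E/dt = ε₀ πR² (dE/dt) = (8.85×10^-12)(4.418×10^-3)(8.95×10^10) = 3.499×10^-3 A through the full plate area.
For r ≥ R the full I_d is enclosed: B = μ₀ I_d/(2πr) = (4π×10^-7)(3.499×10^-3)/(2π·0.0781) = 8.96×10^-9 T.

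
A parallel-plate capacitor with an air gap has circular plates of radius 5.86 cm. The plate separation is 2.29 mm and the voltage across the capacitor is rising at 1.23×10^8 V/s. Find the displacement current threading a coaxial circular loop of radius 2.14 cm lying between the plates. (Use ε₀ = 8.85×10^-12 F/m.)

I_d = C dV/dt with C = ε₀πR²/d = 4.170×10^-11 F, so I_d = (4.170×10^-11)(1.23×10^8) = 5.129×10^-3 A.
Since J_d is uniform, the enclosed fraction is (r/R)² = 0.1334, giving I_d,enc = 6.84×10^-4 A.

6.84×10^-4 A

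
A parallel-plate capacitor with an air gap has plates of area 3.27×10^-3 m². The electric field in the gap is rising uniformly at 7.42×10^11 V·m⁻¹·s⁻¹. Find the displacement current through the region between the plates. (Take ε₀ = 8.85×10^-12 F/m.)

0.0215 A

The displacement current is ε₀ times dΦ_E/dt = ε₀ A dE/dt = (8.85×10^-12)(3.27×10^-3)(7.42×10^11) = 0.0215 A.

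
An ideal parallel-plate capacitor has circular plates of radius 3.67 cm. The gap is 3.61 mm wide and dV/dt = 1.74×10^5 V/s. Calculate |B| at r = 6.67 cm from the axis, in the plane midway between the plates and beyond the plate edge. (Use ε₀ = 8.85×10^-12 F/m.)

dE/dt = (dV/dt)/d = 4.820×10^7 V/(m·s); I_d = ε₀(πR²)(dE/dt) = (8.85×10^-12)(4.231×10^-3)(4.820×10^7) = 1.805×10^-6 A.
Outside the plates the loop encloses all of I_d, so B·2πr = μ₀ I_d and B = 5.41×10^-12 T.

5.41×10^-12 T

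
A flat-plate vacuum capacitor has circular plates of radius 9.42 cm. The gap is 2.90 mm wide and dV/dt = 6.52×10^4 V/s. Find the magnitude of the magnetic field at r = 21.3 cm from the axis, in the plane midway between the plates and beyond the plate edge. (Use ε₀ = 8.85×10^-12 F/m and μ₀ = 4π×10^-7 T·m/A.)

With E = V/d, dE/dt = 2.248×10^7 V/(m·s) and πR² = 0.02788 m², giving I_d = ε₀ πR² dE/dt = 5.547×10^-6 A.
With r > R the enclosed displacement current is the full I_d; B = μ₀ I_d / (2πr) = 5.21×10^-12 T.

5.21×10^-12 T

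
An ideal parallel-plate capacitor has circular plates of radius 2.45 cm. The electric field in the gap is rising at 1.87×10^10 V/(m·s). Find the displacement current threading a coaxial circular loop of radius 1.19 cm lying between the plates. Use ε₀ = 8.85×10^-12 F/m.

7.36×10^-5 A

I_d = ε₀ dΦ_E/dt = ε₀ πR² (dE/dt) = (8.85×10^-12)(1.886×10^-3)(1.87×10^10) = 3.121×10^-4 A through the full plate area.
The field is uniform, so I_d,enc = I_d (r/R)² = (3.121×10^-4)(1.19/2.45)² = 7.36×10^-5 A.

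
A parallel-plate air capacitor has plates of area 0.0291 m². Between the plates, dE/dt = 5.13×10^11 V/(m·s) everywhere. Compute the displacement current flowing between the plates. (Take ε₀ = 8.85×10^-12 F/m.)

0.132 A

I_d = ε₀ A (dE/dt) = (8.85×10^-12)(0.0291 m²)(5.13×10^11) = 0.132 A.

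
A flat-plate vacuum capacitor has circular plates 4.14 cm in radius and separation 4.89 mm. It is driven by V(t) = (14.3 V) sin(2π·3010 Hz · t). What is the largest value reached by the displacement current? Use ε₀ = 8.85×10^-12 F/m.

The displacement current equals the conduction current C dV/dt, which peaks at C V₀ ω.
With C = ε₀A/d = (8.85×10^-12)(5.385×10^-3)/(4.89×10^-3) = 9.746×10^-12 F and ω = 2πf = 1.891×10^4 rad/s, I_d,max = (9.746×10^-12)(14.3)(1.891×10^4) = 2.64×10^-6 A.

2.64×10^-6 A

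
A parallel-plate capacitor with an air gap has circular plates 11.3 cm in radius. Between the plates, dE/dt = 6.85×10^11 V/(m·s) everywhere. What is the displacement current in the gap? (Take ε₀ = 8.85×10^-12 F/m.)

0.243 A

The displacement current is ε₀ times dΦ_E/dt = ε₀ A dE/dt = (8.85×10^-12)(0.04011)(6.85×10^11) = 0.243 A.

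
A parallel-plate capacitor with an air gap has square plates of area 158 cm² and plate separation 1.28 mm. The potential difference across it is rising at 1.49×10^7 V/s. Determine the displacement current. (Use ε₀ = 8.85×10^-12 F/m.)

The displacement current equals the charging current C dV/dt. With C = ε₀A/d = (8.85×10^-12)(0.0158)/(1.28×10^-3) = 1.092×10^-10 F, I_d = (1.092×10^-10)(1.49×10^7) = 1.63×10^-3 A.

1.63×10^-3 A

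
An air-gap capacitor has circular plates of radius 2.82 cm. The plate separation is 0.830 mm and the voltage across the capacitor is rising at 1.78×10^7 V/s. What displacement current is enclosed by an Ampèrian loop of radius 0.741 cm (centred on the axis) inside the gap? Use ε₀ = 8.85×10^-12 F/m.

I_d = C dV/dt with C = ε₀πR²/d = 2.664×10^-11 F, so I_d = (2.664×10^-11)(1.78×10^7) = 4.742×10^-4 A.
Through an area πr² the displacement current is I_d·(πr²/πR²) = I_d (r/R)² = 3.27×10^-5 A.

3.27×10^-5 A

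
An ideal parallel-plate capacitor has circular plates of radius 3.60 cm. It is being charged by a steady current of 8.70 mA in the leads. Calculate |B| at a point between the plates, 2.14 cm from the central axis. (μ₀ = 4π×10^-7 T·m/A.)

2.87×10^-8 T

By continuity the displacement current in the gap matches the conduction current: I_d = 8.70×10^-3 A.
An Ampèrian loop of radius r encloses a fraction (r/R)² of I_d. Then B·2πr = μ₀ I_d (r/R)², giving B = μ₀ I_d r/(2πR²) = 2.87×10^-8 T.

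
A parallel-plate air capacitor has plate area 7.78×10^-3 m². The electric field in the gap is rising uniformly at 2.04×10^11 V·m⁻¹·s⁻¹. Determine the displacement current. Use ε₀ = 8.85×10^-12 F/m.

0.0140 A

The displacement current is ε₀ times dΦ_E/dt = ε₀ A dE/dt = (8.85×10^-12)(7.78×10^-3)(2.04×10^11) = 0.0140 A.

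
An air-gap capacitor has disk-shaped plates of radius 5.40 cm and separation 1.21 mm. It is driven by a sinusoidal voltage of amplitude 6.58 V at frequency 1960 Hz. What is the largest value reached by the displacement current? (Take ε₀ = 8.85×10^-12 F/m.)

(dE/dt)_max = V₀ω/d = 6.700×10^7 V/(m·s); ω = 2πf = 1.232×10^4 rad/s.
I_d,max = ε₀ A (dE/dt)_max = (8.85×10^-12)(9.161×10^-3)(6.700×10^7) = 5.43×10^-6 A.

5.43×10^-6 A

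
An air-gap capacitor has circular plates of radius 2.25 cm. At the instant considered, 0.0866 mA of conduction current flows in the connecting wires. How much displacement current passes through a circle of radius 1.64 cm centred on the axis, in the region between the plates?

No conduction current crosses the gap, so I_d there equals the 8.66×10^-5 A in the leads.
Since J_d is uniform, the enclosed fraction is (r/R)² = 0.5313, giving I_d,enc = 4.60×10^-5 A.

4.60×10^-5 A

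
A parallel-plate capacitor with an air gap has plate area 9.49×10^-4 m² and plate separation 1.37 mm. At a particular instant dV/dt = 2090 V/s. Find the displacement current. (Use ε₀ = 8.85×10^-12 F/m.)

1.28×10^-8 A

E = V/d so dE/dt = (dV/dt)/d = 1.526×10^6 V/(m·s), and I_d = ε₀ A dE/dt = (8.85×10^-12)(9.49×10^-4)(1.526×10^6) = 1.28×10^-8 A.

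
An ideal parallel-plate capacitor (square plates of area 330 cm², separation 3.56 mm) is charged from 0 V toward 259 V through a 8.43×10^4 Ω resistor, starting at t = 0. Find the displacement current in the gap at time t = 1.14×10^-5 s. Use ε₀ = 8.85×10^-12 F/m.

5.91×10^-4 A

C = ε₀A/d = (8.85×10^-12)(0.0330)/(3.56×10^-3) = 8.204×10^-11 F, so τ = RC = 6.916×10^-6 s.
The conduction current is I(t) = (V₀/R) e^(−t/τ), and the displacement current between the plates equals it.
t/τ = 1.648; I_d = (259/8.43×10^4) · e^(−1.648) = (3.072×10^-3)(0.1924) = 5.91×10^-4 A.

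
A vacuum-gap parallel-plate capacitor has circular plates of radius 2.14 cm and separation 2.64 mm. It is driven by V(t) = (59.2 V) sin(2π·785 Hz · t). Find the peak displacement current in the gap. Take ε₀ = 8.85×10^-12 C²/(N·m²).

The displacement current equals the conduction current C dV/dt, which peaks at C V₀ ω.
With C = ε₀A/d = (8.85×10^-12)(1.439×10^-3)/(2.64×10^-3) = 4.824×10^-12 F and ω = 2πf = 4932 rad/s, I_d,max = (4.824×10^-12)(59.2)(4932) = 1.41×10^-6 A.

1.41×10^-6 A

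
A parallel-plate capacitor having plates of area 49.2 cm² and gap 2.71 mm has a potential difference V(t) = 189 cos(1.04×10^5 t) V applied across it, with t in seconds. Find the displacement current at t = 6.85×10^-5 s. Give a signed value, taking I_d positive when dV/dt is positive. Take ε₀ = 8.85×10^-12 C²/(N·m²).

C = ε₀A/d = (8.85×10^-12)(4.92×10^-3)/(2.71×10^-3) = 1.607×10^-11 F. dV/dt = V₀ω·−sin(ωt); at ωt = 7.124 rad this factor is -0.7452.
I_d = C dV/dt = (1.607×10^-11)(189)(1.04×10^5)(-0.7452) = -2.35×10^-4 A.

-2.35×10^-4 A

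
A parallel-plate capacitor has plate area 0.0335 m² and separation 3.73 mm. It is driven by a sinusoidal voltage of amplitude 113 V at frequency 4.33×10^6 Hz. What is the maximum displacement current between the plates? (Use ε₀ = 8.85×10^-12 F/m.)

0.244 A

(dE/dt)_max = V₀ω/d = 8.243×10^11 V/(m·s); ω = 2πf = 2.721×10^7 rad/s.
I_d,max = ε₀ A (dE/dt)_max = (8.85×10^-12)(0.0335)(8.243×10^11) = 0.244 A.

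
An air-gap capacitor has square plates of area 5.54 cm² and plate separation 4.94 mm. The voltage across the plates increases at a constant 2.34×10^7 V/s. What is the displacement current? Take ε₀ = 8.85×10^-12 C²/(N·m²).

E = V/d so dE/dt = (dV/dt)/d = 4.737×10^9 V/(m·s), and I_d = ε₀ A dE/dt = (8.85×10^-12)(5.54×10^-4)(4.737×10^9) = 2.32×10^-5 A.

2.32×10^-5 A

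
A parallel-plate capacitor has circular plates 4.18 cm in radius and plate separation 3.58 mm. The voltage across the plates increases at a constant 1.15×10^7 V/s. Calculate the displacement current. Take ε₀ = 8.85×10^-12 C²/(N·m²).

The displacement current equals the charging current C dV/dt. With C = ε₀A/d = (8.85×10^-12)(5.489×10^-3)/(3.58×10^-3) = 1.357×10^-11 F, I_d = (1.357×10^-11)(1.15×10^7) = 1.56×10^-4 A.

1.56×10^-4 A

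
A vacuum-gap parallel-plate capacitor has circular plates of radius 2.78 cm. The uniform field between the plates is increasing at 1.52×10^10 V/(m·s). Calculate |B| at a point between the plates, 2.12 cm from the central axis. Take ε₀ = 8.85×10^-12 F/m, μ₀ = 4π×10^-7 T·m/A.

1.79×10^-9 T

Through the whole plate area (πR² = 2.428×10^-3 m²), I_d = ε₀ πR² dE/dt = 3.266×10^-4 A.
∮B·dl = μ₀ I_d,enc with I_d,enc = I_d r²/R² = 1.899×10^-4 A; so B = μ₀ I_d,enc/(2πr) = 1.79×10^-9 T.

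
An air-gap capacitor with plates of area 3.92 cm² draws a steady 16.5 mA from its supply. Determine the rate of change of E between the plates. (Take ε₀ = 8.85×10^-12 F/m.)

4.76×10^12 V/(m·s)

The displacement current between the plates equals the conduction current, I_d = 16.5 mA.
Since I_d = ε₀ A dE/dt, dE/dt = I_d/(ε₀A) = (0.0165)/((8.85×10^-12)(3.92×10^-4)) = 4.76×10^12 V/(m·s).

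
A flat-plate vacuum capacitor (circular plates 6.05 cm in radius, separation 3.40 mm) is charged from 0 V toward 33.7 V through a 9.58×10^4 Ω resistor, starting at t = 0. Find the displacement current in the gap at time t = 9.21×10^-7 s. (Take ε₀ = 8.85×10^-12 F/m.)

2.55×10^-4 A

C = ε₀A/d = (8.85×10^-12)(0.01150)/(3.40×10^-3) = 2.993×10^-11 F and τ = RC = 2.867×10^-6 s. I_d in the gap equals the RC charging current.
I_d(t) = (V₀/R) e^(−t/τ) = 3.518×10^-4 · e^(−0.3212) = 2.55×10^-4 A.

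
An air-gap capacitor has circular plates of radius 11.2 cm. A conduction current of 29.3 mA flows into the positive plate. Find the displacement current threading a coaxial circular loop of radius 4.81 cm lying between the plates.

Between the plates the displacement current equals the wire current: I_d = 29.3 mA = 0.0293 A.
Through an area πr² the displacement current is I_d·(πr²/πR²) = I_d (r/R)² = 5.40×10^-3 A.

5.40×10^-3 A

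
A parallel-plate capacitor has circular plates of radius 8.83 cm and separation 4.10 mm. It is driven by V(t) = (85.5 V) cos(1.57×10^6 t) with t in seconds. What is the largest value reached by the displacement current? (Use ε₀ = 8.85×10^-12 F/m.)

7.10×10^-3 A

C = ε₀A/d = (8.85×10^-12)(0.02449)/(4.10×10^-3) = 5.286×10^-11 F; ω = 1.57×10^6 rad/s.
I_d = C dV/dt, so |I_d|_max = C V₀ ω = (5.286×10^-11)(85.5)(1.57×10^6) = 7.10×10^-3 A.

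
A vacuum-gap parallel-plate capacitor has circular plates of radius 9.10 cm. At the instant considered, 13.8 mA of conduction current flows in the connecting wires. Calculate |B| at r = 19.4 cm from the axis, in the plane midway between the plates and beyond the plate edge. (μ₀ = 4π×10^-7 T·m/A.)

No conduction current crosses the gap, so I_d there equals the 0.0138 A in the leads.
With r > R the enclosed displacement current is the full I_d; B = μ₀ I_d / (2πr) = 1.42×10^-8 T.

1.42×10^-8 T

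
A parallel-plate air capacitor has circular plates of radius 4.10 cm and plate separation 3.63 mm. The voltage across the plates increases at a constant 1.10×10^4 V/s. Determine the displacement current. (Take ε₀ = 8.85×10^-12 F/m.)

1.42×10^-7 A

The displacement current equals the charging current C dV/dt. With C = ε₀A/d = (8.85×10^-12)(5.281×10^-3)/(3.63×10^-3) = 1.288×10^-11 F, I_d = (1.288×10^-11)(1.10×10^4) = 1.42×10^-7 A.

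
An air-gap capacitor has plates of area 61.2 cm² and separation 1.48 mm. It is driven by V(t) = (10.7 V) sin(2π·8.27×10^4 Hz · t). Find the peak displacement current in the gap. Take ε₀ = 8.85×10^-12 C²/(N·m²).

C = ε₀A/d = (8.85×10^-12)(6.12×10^-3)/(1.48×10^-3) = 3.660×10^-11 F; ω = 2πf = 5.196×10^5 rad/s.
I_d = C dV/dt, so |I_d|_max = C V₀ ω = (3.660×10^-11)(10.7)(5.196×10^5) = 2.03×10^-4 A.

2.03×10^-4 A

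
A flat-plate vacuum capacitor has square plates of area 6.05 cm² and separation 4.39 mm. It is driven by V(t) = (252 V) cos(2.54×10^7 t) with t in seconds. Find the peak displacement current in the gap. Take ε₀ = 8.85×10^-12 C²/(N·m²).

7.81×10^-3 A

The displacement current equals the conduction current C dV/dt, which peaks at C V₀ ω.
With C = ε₀A/d = (8.85×10^-12)(6.05×10^-4)/(4.39×10^-3) = 1.220×10^-12 F and ω = 2.54×10^7 rad/s, I_d,max = (1.220×10^-12)(252)(2.54×10^7) = 7.81×10^-3 A.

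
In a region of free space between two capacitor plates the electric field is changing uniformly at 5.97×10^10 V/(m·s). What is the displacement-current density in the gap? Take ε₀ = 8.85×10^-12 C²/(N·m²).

0.528 A/m²

J_d = ε₀ dE/dt = (8.85×10^-12)(5.97×10^10) = 0.528 A/m².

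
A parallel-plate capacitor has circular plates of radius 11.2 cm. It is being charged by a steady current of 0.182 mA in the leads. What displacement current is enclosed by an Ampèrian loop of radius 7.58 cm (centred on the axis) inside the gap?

8.34×10^-5 A

Between the plates the displacement current equals the wire current: I_d = 0.182 mA = 1.82×10^-4 A.
Through an area πr² the displacement current is I_d·(πr²/πR²) = I_d (r/R)² = 8.34×10^-5 A.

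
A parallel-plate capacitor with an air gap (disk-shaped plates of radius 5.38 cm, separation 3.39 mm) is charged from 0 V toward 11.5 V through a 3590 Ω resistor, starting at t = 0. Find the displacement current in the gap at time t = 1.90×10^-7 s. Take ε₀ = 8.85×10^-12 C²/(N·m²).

3.45×10^-4 A

C = ε₀A/d = (8.85×10^-12)(9.093×10^-3)/(3.39×10^-3) = 2.374×10^-11 F and τ = RC = 8.523×10^-8 s. I_d in the gap equals the RC charging current.
I_d(t) = (V₀/R) e^(−t/τ) = 3.203×10^-3 · e^(−2.229) = 3.45×10^-4 A.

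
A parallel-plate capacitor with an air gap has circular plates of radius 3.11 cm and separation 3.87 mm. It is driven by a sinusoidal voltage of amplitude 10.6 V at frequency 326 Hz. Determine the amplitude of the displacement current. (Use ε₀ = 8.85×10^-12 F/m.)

(dE/dt)_max = V₀ω/d = 5.610×10^6 V/(m·s); ω = 2πf = 2048 rad/s.
I_d,max = ε₀ A (dE/dt)_max = (8.85×10^-12)(3.039×10^-3)(5.610×10^6) = 1.51×10^-7 A.

1.51×10^-7 A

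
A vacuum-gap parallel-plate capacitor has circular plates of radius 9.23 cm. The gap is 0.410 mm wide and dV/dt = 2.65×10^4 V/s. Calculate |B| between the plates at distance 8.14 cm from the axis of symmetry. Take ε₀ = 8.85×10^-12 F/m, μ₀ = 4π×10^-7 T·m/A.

I_d = C dV/dt with C = ε₀πR²/d = 5.776×10^-10 F, so I_d = (5.776×10^-10)(2.65×10^4) = 1.531×10^-5 A.
∮B·dl = μ₀ I_d,enc with I_d,enc = I_d r²/R² = 1.191×10^-5 A; so B = μ₀ I_d,enc/(2πr) = 2.93×10^-11 T.

2.93×10^-11 T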